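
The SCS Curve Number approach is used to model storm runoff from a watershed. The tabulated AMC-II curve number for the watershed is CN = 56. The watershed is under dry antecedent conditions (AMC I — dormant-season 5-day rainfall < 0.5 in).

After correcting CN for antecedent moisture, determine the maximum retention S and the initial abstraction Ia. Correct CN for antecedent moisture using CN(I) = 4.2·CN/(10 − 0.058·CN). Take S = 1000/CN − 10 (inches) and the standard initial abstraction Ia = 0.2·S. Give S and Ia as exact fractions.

S = 2750/147 in ≈ 18.707 in; Ia = 550/147 in ≈ 3.741 in

Dry (AMC I): CN(I) = 4.2·56/(10 − 0.058·56) = (1176/5)/(844/125) = 7350/211 ≈ 34.834
Max retention: S = 1000/(7350/211) − 10 = 2750/147 in (≈ 18.707 in)
Ia = 0.2S: 0.2·18.707 = 3.741 in (exactly 550/147)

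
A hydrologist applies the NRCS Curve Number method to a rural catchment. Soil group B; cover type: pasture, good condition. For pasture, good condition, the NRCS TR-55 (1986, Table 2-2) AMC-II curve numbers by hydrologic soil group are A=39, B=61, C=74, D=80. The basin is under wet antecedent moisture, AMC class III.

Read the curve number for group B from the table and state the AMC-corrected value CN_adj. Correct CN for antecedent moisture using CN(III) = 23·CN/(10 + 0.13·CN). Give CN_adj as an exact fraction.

CN_adj = 140300/1793 ≈ 78.249

NRCS table: pasture, good condition, soil group B → CN(II) = 61
CN(III) from CN(II)=61: (23·61)/(10 + 0.13·61) = 140300/1793 ≈ 78.249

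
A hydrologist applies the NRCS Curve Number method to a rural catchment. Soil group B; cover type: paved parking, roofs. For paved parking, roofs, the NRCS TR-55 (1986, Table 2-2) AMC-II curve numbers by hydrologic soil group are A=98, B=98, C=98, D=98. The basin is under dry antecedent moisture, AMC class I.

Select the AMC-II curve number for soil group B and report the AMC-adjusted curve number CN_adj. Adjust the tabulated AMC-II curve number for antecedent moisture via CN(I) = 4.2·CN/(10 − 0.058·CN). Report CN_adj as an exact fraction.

CN_adj = 102900/1079 ≈ 95.366

NRCS table: paved parking, roofs, soil group B → CN(II) = 98
CN(I) from CN(II)=98: (4.2·98)/(10 − 0.058·98) = 102900/1079 ≈ 95.366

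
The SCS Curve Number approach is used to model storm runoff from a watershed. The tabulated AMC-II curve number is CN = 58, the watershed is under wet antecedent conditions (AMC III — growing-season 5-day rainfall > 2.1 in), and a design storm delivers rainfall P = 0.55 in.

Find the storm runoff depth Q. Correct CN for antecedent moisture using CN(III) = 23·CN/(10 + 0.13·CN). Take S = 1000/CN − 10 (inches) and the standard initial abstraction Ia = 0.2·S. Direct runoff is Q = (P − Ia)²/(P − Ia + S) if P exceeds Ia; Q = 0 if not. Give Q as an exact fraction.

Adjust CN=58 to AMC III: 23·58/(10 + 0.13·58) → 1334 ÷ (877/50) = 66700/877 ≈ 76.055
Max retention: S = 1000/(66700/877) − 10 = 2100/667 in (≈ 3.148 in)
Ia = 0.2S: 0.2·3.148 = 0.630 in (exactly 420/667)
P = 0.550 ≤ Ia = 0.630 in: entire storm abstracted, Q = 0.

Q = 0 in ≈ 0.000 in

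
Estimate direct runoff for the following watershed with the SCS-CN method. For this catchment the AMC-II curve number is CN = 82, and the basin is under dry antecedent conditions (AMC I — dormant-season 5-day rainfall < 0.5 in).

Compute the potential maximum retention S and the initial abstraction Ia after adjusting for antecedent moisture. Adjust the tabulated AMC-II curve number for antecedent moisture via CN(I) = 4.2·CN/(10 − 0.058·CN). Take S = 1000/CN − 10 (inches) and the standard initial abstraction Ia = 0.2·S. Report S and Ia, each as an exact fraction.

Dry (AMC I): CN(I) = 4.2·82/(10 − 0.058·82) = (1722/5)/(1311/250) = 28700/437 ≈ 65.675
Retention S: 1000/CN − 10 with CN=65.675 → S = 1500/287 ≈ 5.226 in
Initial abstraction Ia = S/5 = (1500/287)/5 = 300/287 ≈ 1.045 in

S = 1500/287 in ≈ 5.226 in; Ia = 300/287 in ≈ 1.045 in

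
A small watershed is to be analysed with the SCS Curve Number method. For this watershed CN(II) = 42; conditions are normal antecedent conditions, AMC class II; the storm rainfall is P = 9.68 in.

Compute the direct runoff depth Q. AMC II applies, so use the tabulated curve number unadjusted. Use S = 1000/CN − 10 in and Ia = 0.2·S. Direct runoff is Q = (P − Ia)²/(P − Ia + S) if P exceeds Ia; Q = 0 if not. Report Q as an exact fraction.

Average conditions: CN = 42 (no AMC adjustment).
S = 1000/42 − 10 = 290/21 in ≈ 13.810 in
Ia = 0.2S: 0.2·13.810 = 2.762 in (exactly 58/21)
P − Ia = 9.680 − 2.762 = 3632/525 ≈ 6.918 in (> 0, runoff occurs)
Q: (3632/525)² ÷ (10882/525) = 6595712/2856525 in (≈ 2.309 in)

Q = 6595712/2856525 in ≈ 2.309 in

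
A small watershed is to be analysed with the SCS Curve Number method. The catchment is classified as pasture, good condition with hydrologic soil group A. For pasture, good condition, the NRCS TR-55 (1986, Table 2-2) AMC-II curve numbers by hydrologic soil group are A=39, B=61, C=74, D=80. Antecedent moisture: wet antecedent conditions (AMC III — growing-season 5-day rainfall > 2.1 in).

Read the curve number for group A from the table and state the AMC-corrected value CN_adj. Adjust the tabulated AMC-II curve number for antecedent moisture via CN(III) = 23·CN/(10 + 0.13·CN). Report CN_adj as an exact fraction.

NRCS table: pasture, good condition, soil group A → CN(II) = 39
Adjust CN=39 to AMC III: 23·39/(10 + 0.13·39) → 897 ÷ (1507/100) = 89700/1507 ≈ 59.522

CN_adj = 89700/1507 ≈ 59.522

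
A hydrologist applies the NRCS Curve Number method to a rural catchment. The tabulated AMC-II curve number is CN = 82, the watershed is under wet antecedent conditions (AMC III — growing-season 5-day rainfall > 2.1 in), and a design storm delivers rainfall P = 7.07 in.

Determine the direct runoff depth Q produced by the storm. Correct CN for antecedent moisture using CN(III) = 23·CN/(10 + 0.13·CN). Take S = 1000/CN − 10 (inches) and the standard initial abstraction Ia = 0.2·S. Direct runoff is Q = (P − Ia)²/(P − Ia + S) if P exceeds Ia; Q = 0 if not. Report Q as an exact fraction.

Q = 420812987401/69659504300 in ≈ 6.041 in

CN(III) from CN(II)=82: (23·82)/(10 + 0.13·82) = 94300/1033 ≈ 91.288
Max retention: S = 1000/(94300/1033) − 10 = 900/943 in (≈ 0.954 in)
Ia = 0.2·(900/943) = 180/943 in ≈ 0.191 in
Excess rainfall: 7.070 − 0.191 = 6.879 in; P > Ia so Q > 0
Runoff Q = (P−Ia)²/(P−Ia+S) = (6.879)²/(6.879+0.954) = 420812987401/69659504300 ≈ 6.041 in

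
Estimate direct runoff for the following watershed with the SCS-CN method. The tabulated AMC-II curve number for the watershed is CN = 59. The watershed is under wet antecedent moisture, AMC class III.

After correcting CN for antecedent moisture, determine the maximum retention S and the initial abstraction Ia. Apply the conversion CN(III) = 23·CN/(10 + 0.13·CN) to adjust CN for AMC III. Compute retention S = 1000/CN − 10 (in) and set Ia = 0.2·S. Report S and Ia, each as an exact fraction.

Adjust CN=59 to AMC III: 23·59/(10 + 0.13·59) → 1357 ÷ (1767/100) = 135700/1767 ≈ 76.797
Max retention: S = 1000/(135700/1767) − 10 = 4100/1357 in (≈ 3.021 in)
Initial abstraction Ia = S/5 = (4100/1357)/5 = 820/1357 ≈ 0.604 in

S = 4100/1357 in ≈ 3.021 in; Ia = 820/1357 in ≈ 0.604 in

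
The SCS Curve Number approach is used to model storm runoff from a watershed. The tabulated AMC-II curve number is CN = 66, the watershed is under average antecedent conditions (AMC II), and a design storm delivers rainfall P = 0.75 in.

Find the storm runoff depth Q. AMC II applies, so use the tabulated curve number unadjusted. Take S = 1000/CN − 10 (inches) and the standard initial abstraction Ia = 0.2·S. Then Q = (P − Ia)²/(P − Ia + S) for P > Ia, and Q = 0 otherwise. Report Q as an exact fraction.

Q = 0 in ≈ 0.000 in

Average conditions: CN = 66 (no AMC adjustment).
S = 1000/66 − 10 = 170/33 in ≈ 5.152 in
Ia = 0.2·(170/33) = 34/33 in ≈ 1.030 in
P = 0.750 ≤ Ia = 1.030 in: entire storm abstracted, Q = 0.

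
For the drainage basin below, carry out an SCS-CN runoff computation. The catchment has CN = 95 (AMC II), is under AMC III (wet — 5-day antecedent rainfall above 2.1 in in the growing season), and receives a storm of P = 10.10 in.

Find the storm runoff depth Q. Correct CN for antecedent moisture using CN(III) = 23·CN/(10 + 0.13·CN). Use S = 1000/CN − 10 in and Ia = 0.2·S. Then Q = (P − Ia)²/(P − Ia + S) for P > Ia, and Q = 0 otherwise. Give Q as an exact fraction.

Q = 1930459969/196374690 in ≈ 9.830 in

CN(III) from CN(II)=95: (23·95)/(10 + 0.13·95) = 43700/447 ≈ 97.763
S = 1000/(43700/447) − 10 = 100/437 in ≈ 0.229 in
Initial abstraction Ia = S/5 = (100/437)/5 = 20/437 ≈ 0.046 in
Excess rainfall: 10.100 − 0.046 = 10.054 in; P > Ia so Q > 0
Runoff Q = (P−Ia)²/(P−Ia+S) = (10.054)²/(10.054+0.229) = 1930459969/196374690 ≈ 9.830 in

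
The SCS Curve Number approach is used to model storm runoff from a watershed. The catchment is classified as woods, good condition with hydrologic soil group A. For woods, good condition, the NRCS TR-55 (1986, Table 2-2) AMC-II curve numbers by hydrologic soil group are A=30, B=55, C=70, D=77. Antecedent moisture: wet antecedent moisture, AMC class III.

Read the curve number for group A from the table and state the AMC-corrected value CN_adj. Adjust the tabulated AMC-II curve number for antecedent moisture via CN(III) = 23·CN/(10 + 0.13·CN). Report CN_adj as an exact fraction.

CN_adj = 6900/139 ≈ 49.640

NRCS table: woods, good condition, soil group A → CN(II) = 30
CN(III) from CN(II)=30: (23·30)/(10 + 0.13·30) = 6900/139 ≈ 49.640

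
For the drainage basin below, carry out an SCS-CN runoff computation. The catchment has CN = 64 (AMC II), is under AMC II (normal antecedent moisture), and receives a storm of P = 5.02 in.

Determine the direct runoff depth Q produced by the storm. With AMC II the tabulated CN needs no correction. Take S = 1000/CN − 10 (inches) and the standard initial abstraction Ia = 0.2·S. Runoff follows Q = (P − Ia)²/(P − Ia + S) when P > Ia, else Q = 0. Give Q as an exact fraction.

CN(II) = 64; AMC II needs no correction.
Max retention: S = 1000/64 − 10 = 45/8 in (≈ 5.625 in)
Initial abstraction Ia = S/5 = (45/8)/5 = 9/8 ≈ 1.125 in
P − Ia = 5.020 − 1.125 = 779/200 ≈ 3.895 in (> 0, runoff occurs)
Runoff Q = (P−Ia)²/(P−Ia+S) = (3.895)²/(3.895+5.625) = 606841/380800 ≈ 1.594 in

Q = 606841/380800 in ≈ 1.594 in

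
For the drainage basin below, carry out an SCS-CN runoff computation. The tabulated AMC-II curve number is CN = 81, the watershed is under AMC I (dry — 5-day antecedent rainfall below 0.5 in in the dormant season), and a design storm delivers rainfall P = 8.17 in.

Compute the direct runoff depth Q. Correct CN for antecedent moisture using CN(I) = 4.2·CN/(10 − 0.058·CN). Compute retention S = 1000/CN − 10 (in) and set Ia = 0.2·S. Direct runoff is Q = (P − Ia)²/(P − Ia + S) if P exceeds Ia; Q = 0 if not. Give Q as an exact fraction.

CN(I) from CN(II)=81: (4.2·81)/(10 − 0.058·81) = 170100/2651 ≈ 64.164
S = 1000/(170100/2651) − 10 = 9500/1701 in ≈ 5.585 in
Initial abstraction Ia = S/5 = (9500/1701)/5 = 1900/1701 ≈ 1.117 in
Since P=8.170 > Ia=1.117: effective rainfall P−Ia = 1199717/170100 in
Q = (1199717/170100)²/((1199717/170100) + 9500/1701) = (1439320880089/28934010000)/(2149717/170100) = 75753730531/19245624300 in ≈ 3.936 in

Q = 75753730531/19245624300 in ≈ 3.936 in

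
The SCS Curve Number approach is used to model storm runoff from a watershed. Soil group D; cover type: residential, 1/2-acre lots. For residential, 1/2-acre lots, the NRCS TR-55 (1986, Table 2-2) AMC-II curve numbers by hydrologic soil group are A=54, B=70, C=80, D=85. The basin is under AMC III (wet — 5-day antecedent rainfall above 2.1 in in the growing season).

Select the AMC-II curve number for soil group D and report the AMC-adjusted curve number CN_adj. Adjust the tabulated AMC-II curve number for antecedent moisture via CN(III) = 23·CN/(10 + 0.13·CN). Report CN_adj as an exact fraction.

CN_adj = 39100/421 ≈ 92.874

NRCS table: residential, 1/2-acre lots, soil group D → CN(II) = 85
Adjust CN=85 to AMC III: 23·85/(10 + 0.13·85) → 1955 ÷ (421/20) = 39100/421 ≈ 92.874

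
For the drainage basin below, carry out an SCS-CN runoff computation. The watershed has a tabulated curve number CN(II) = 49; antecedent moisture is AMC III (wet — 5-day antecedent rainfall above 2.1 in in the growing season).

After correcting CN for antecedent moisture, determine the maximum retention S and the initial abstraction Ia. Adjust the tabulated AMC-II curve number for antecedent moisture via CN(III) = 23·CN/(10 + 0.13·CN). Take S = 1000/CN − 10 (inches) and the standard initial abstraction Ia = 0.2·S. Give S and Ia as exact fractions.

S = 5100/1127 in ≈ 4.525 in; Ia = 1020/1127 in ≈ 0.905 in

Adjust CN=49 to AMC III: 23·49/(10 + 0.13·49) → 1127 ÷ (1637/100) = 112700/1637 ≈ 68.845
Max retention: S = 1000/(112700/1637) − 10 = 5100/1127 in (≈ 4.525 in)
Ia = 0.2S: 0.2·4.525 = 0.905 in (exactly 1020/1127)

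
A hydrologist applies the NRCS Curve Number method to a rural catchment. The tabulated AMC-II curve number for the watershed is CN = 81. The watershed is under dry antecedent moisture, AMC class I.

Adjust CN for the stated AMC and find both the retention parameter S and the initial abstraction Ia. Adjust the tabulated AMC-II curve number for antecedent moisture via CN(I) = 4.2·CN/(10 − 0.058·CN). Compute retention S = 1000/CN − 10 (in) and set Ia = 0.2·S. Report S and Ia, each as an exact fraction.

S = 9500/1701 in ≈ 5.585 in; Ia = 1900/1701 in ≈ 1.117 in

Adjust CN=81 to AMC I: 4.2·81/(10 − 0.058·81) → (1701/5) ÷ (2651/500) = 170100/2651 ≈ 64.164
Retention S: 1000/CN − 10 with CN=64.164 → S = 9500/1701 ≈ 5.585 in
Ia = 0.2·(9500/1701) = 1900/1701 in ≈ 1.117 in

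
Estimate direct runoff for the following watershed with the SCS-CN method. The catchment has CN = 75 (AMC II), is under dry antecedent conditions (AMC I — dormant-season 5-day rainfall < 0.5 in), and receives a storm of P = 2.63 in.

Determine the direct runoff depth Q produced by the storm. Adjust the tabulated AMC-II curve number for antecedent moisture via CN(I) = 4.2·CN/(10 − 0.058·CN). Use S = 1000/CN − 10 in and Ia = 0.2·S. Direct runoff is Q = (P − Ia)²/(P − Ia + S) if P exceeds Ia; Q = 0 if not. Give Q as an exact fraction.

CN(I) from CN(II)=75: (4.2·75)/(10 − 0.058·75) = 6300/113 ≈ 55.752
Retention S: 1000/CN − 10 with CN=55.752 → S = 500/63 ≈ 7.937 in
Ia = 0.2·(500/63) = 100/63 in ≈ 1.587 in
Excess rainfall: 2.630 − 1.587 = 1.043 in; P > Ia so Q > 0
Q: (6569/6300)² ÷ (56569/6300) = 43151761/356384700 in (≈ 0.121 in)

Q = 43151761/356384700 in ≈ 0.121 in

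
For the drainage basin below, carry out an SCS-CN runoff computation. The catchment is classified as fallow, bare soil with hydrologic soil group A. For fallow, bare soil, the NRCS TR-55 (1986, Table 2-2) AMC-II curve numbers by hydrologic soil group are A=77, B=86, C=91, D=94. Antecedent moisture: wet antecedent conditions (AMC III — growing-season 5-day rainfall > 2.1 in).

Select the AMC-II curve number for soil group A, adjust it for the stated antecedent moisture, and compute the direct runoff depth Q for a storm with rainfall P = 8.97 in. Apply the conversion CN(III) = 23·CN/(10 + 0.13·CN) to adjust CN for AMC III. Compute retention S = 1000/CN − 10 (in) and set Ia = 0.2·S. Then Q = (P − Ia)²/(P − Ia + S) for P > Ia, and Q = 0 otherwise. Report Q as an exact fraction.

NRCS table: fallow, bare soil, soil group A → CN(II) = 77
Adjust CN=77 to AMC III: 23·77/(10 + 0.13·77) → 1771 ÷ (2001/100) = 7700/87 ≈ 88.506
S = 1000/(7700/87) − 10 = 100/77 in ≈ 1.299 in
Ia = 0.2·(100/77) = 20/77 in ≈ 0.260 in
Excess rainfall: 8.970 − 0.260 = 8.710 in; P > Ia so Q > 0
Q: (67069/7700)² ÷ (77069/7700) = 4498250761/593431300 in (≈ 7.580 in)

Q = 4498250761/593431300 in ≈ 7.580 in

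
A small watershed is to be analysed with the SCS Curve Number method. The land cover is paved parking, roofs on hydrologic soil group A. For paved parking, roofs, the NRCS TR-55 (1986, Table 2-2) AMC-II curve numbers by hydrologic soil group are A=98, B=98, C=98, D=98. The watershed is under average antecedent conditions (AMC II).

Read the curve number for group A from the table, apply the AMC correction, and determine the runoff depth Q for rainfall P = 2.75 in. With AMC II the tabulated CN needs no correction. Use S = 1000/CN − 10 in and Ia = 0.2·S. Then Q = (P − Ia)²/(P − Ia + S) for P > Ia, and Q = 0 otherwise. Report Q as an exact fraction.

NRCS table: paved parking, roofs, soil group A → CN(II) = 98
AMC II — tabulated CN = 98 applies directly.
Max retention: S = 1000/98 − 10 = 10/49 in (≈ 0.204 in)
Ia = 0.2·(10/49) = 2/49 in ≈ 0.041 in
P − Ia = 2.750 − 0.041 = 531/196 ≈ 2.709 in (> 0, runoff occurs)
Q = (531/196)²/((531/196) + 10/49) = (281961/38416)/(571/196) = 281961/111916 in ≈ 2.519 in

Q = 281961/111916 in ≈ 2.519 in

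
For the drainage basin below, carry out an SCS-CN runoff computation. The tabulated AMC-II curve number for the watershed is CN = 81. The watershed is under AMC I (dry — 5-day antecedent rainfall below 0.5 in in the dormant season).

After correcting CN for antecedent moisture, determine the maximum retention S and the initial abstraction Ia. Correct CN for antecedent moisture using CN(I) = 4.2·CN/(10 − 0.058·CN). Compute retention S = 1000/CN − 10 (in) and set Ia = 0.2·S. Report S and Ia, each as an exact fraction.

Dry (AMC I): CN(I) = 4.2·81/(10 − 0.058·81) = (1701/5)/(2651/500) = 170100/2651 ≈ 64.164
Retention S: 1000/CN − 10 with CN=64.164 → S = 9500/1701 ≈ 5.585 in
Ia = 0.2S: 0.2·5.585 = 1.117 in (exactly 1900/1701)

S = 9500/1701 in ≈ 5.585 in; Ia = 1900/1701 in ≈ 1.117 in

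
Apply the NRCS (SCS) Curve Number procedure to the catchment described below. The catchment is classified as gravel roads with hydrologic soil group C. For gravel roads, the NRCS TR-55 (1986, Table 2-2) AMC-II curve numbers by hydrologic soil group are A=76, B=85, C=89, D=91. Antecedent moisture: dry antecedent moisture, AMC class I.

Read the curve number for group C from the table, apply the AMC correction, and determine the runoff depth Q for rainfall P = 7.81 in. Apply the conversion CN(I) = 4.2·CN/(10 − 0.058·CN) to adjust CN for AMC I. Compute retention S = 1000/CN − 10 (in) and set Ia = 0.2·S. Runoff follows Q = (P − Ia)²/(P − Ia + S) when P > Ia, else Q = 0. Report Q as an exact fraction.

Q = 165605490611/32277443100 in ≈ 5.131 in

NRCS table: gravel roads, soil group C → CN(II) = 89
Dry (AMC I): CN(I) = 4.2·89/(10 − 0.058·89) = (1869/5)/(2419/500) = 186900/2419 ≈ 77.263
Retention S: 1000/CN − 10 with CN=77.263 → S = 5500/1869 ≈ 2.943 in
Ia = 0.2·(5500/1869) = 1100/1869 in ≈ 0.589 in
P − Ia = 7.810 − 0.589 = 1349689/186900 ≈ 7.221 in (> 0, runoff occurs)
Q = (1349689/186900)²/((1349689/186900) + 5500/1869) = (1821660396721/34931610000)/(1899689/186900) = 165605490611/32277443100 in ≈ 5.131 in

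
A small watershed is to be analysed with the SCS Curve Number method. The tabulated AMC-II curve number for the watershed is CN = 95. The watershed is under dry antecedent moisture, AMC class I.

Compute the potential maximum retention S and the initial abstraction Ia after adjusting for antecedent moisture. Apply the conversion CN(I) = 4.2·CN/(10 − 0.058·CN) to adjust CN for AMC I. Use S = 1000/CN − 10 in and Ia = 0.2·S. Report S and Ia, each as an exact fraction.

S = 500/399 in ≈ 1.253 in; Ia = 100/399 in ≈ 0.251 in

Dry (AMC I): CN(I) = 4.2·95/(10 − 0.058·95) = 399/(449/100) = 39900/449 ≈ 88.864
Retention S: 1000/CN − 10 with CN=88.864 → S = 500/399 ≈ 1.253 in
Ia = 0.2S: 0.2·1.253 = 0.251 in (exactly 100/399)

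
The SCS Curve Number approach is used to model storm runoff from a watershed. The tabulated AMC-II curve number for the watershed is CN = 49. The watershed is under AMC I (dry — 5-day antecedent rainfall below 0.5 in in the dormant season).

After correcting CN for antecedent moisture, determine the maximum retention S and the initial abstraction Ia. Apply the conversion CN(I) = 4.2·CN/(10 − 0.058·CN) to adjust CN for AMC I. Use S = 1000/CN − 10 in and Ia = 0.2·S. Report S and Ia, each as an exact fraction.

CN(I) from CN(II)=49: (4.2·49)/(10 − 0.058·49) = 34300/1193 ≈ 28.751
Max retention: S = 1000/(34300/1193) − 10 = 8500/343 in (≈ 24.781 in)
Ia = 0.2S: 0.2·24.781 = 4.956 in (exactly 1700/343)

S = 8500/343 in ≈ 24.781 in; Ia = 1700/343 in ≈ 4.956 in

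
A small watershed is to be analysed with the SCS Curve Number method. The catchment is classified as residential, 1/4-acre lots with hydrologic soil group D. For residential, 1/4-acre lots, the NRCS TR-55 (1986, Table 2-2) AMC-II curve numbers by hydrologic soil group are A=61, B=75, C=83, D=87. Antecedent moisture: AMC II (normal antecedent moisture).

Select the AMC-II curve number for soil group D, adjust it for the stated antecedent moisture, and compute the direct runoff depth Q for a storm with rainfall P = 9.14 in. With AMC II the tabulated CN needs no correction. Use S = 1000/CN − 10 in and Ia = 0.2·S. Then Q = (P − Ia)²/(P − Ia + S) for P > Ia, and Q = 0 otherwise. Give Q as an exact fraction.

NRCS table: residential, 1/4-acre lots, soil group D → CN(II) = 87
Average conditions: CN = 87 (no AMC adjustment).
Retention S: 1000/CN − 10 with CN=87.000 → S = 130/87 ≈ 1.494 in
Initial abstraction Ia = S/5 = (130/87)/5 = 26/87 ≈ 0.299 in
P − Ia = 9.140 − 0.299 = 38459/4350 ≈ 8.841 in (> 0, runoff occurs)
Q: (38459/4350)² ÷ (44959/4350) = 1479094681/195571650 in (≈ 7.563 in)

Q = 1479094681/195571650 in ≈ 7.563 in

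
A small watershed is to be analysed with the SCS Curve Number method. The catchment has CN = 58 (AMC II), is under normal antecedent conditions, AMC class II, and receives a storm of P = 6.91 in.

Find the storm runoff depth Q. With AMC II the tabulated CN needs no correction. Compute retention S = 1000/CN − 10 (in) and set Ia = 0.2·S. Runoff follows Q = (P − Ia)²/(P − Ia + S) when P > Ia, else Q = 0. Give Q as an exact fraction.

Q = 250873921/106833100 in ≈ 2.348 in

CN(II) = 58; AMC II needs no correction.
Max retention: S = 1000/58 − 10 = 210/29 in (≈ 7.241 in)
Initial abstraction Ia = S/5 = (210/29)/5 = 42/29 ≈ 1.448 in
Excess rainfall: 6.910 − 1.448 = 5.462 in; P > Ia so Q > 0
Q: (15839/2900)² ÷ (36839/2900) = 250873921/106833100 in (≈ 2.348 in)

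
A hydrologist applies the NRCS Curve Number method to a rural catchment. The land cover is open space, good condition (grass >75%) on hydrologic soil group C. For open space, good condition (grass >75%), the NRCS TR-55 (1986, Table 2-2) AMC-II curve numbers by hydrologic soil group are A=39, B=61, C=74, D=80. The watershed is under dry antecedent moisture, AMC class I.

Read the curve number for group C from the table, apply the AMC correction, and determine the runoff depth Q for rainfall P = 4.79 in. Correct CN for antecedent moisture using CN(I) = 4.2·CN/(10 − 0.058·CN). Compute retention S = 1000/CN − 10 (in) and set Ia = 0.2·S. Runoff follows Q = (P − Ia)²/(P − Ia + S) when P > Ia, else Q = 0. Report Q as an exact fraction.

Q = 58652605489/69322619100 in ≈ 0.846 in

NRCS table: open space, good condition (grass >75%), soil group C → CN(II) = 74
Adjust CN=74 to AMC I: 4.2·74/(10 − 0.058·74) → (1554/5) ÷ (1427/250) = 77700/1427 ≈ 54.450
S = 1000/(77700/1427) − 10 = 6500/777 in ≈ 8.366 in
Ia = 0.2S: 0.2·8.366 = 1.673 in (exactly 1300/777)
Excess rainfall: 4.790 − 1.673 = 3.117 in; P > Ia so Q > 0
Runoff Q = (P−Ia)²/(P−Ia+S) = (3.117)²/(3.117+8.366) = 58652605489/69322619100 ≈ 0.846 in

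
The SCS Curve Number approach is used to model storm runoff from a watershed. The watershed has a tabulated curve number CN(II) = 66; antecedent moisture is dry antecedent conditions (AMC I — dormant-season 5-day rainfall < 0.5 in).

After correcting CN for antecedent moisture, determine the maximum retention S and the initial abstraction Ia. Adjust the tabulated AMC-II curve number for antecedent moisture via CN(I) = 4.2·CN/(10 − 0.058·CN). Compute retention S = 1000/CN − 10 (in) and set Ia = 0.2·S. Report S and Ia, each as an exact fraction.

S = 8500/693 in ≈ 12.266 in; Ia = 1700/693 in ≈ 2.453 in

Dry (AMC I): CN(I) = 4.2·66/(10 − 0.058·66) = (1386/5)/(1543/250) = 69300/1543 ≈ 44.913
Max retention: S = 1000/(69300/1543) − 10 = 8500/693 in (≈ 12.266 in)
Ia = 0.2S: 0.2·12.266 = 2.453 in (exactly 1700/693)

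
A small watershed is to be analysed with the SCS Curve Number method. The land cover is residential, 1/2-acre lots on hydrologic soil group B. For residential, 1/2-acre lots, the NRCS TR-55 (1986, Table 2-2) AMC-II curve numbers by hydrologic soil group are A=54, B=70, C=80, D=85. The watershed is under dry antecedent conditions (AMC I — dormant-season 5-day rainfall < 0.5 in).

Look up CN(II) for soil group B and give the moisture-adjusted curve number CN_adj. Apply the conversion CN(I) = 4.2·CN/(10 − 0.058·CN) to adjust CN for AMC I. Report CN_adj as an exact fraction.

NRCS table: residential, 1/2-acre lots, soil group B → CN(II) = 70
Dry (AMC I): CN(I) = 4.2·70/(10 − 0.058·70) = 294/(297/50) = 4900/99 ≈ 49.495

CN_adj = 4900/99 ≈ 49.495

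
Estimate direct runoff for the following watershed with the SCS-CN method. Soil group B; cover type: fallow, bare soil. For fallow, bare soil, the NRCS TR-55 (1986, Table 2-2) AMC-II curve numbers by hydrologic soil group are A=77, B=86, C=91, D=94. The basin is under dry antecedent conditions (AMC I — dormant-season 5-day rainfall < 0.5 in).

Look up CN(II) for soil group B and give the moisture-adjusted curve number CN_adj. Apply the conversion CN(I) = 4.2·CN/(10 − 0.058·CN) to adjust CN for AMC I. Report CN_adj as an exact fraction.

CN_adj = 12900/179 ≈ 72.067

NRCS table: fallow, bare soil, soil group B → CN(II) = 86
Adjust CN=86 to AMC I: 4.2·86/(10 − 0.058·86) → (1806/5) ÷ (1253/250) = 12900/179 ≈ 72.067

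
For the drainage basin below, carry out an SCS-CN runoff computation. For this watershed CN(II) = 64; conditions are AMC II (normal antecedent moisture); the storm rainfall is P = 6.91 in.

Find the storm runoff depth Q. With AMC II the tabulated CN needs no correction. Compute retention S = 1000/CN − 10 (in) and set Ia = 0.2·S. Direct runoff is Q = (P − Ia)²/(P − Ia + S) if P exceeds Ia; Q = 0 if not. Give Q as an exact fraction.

Q = 1338649/456400 in ≈ 2.933 in

CN(II) = 64; AMC II needs no correction.
Max retention: S = 1000/64 − 10 = 45/8 in (≈ 5.625 in)
Initial abstraction Ia = S/5 = (45/8)/5 = 9/8 ≈ 1.125 in
Excess rainfall: 6.910 − 1.125 = 5.785 in; P > Ia so Q > 0
Runoff Q = (P−Ia)²/(P−Ia+S) = (5.785)²/(5.785+5.625) = 1338649/456400 ≈ 2.933 in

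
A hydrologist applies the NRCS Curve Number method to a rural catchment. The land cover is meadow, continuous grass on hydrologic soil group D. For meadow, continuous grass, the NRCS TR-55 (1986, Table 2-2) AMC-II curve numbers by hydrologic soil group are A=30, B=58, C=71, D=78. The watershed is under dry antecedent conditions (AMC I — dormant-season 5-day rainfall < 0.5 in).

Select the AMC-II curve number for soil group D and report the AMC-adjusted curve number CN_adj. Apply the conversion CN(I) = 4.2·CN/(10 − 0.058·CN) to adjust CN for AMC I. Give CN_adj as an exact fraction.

CN_adj = 81900/1369 ≈ 59.825

NRCS table: meadow, continuous grass, soil group D → CN(II) = 78
Dry (AMC I): CN(I) = 4.2·78/(10 − 0.058·78) = (1638/5)/(1369/250) = 81900/1369 ≈ 59.825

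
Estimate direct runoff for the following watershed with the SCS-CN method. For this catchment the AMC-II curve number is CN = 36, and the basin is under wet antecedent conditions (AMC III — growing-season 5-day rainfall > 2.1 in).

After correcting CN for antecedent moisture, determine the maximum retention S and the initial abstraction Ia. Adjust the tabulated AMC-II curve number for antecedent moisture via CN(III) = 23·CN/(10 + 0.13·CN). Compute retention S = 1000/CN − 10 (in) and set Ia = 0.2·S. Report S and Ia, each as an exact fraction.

CN(III) from CN(II)=36: (23·36)/(10 + 0.13·36) = 20700/367 ≈ 56.403
S = 1000/(20700/367) − 10 = 1600/207 in ≈ 7.729 in
Ia = 0.2·(1600/207) = 320/207 in ≈ 1.546 in

S = 1600/207 in ≈ 7.729 in; Ia = 320/207 in ≈ 1.546 in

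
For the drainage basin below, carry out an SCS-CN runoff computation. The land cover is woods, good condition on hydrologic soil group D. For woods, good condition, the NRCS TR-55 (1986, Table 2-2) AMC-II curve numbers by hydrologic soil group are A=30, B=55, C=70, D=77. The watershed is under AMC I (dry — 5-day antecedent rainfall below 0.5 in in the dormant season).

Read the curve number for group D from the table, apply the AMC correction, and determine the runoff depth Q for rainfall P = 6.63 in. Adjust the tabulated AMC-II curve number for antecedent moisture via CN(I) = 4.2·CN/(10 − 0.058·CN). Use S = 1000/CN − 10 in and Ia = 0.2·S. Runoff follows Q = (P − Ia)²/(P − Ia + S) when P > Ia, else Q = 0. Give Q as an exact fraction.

Q = 709083569041/322117880700 in ≈ 2.201 in

NRCS table: woods, good condition, soil group D → CN(II) = 77
Dry (AMC I): CN(I) = 4.2·77/(10 − 0.058·77) = (1617/5)/(2767/500) = 161700/2767 ≈ 58.439
Retention S: 1000/CN − 10 with CN=58.439 → S = 11500/1617 ≈ 7.112 in
Initial abstraction Ia = S/5 = (11500/1617)/5 = 2300/1617 ≈ 1.422 in
P − Ia = 6.630 − 1.422 = 842071/161700 ≈ 5.208 in (> 0, runoff occurs)
Runoff Q = (P−Ia)²/(P−Ia+S) = (5.208)²/(5.208+7.112) = 709083569041/322117880700 ≈ 2.201 in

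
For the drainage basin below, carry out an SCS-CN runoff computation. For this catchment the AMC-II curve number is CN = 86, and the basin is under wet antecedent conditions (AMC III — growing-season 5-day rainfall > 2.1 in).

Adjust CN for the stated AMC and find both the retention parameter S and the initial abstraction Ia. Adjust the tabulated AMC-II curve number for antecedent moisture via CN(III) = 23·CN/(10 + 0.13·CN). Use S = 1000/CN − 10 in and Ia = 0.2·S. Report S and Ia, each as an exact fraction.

CN(III) from CN(II)=86: (23·86)/(10 + 0.13·86) = 98900/1059 ≈ 93.390
Max retention: S = 1000/(98900/1059) − 10 = 700/989 in (≈ 0.708 in)
Ia = 0.2·(700/989) = 140/989 in ≈ 0.142 in

S = 700/989 in ≈ 0.708 in; Ia = 140/989 in ≈ 0.142 in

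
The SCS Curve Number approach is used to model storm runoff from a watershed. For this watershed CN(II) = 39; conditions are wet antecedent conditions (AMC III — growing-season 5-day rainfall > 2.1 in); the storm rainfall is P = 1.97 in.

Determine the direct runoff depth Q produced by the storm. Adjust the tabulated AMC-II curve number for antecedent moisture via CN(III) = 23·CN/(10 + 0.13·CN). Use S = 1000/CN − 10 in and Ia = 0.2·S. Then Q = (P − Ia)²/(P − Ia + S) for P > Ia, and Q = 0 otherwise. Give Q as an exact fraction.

CN(III) from CN(II)=39: (23·39)/(10 + 0.13·39) = 89700/1507 ≈ 59.522
Max retention: S = 1000/(89700/1507) − 10 = 6100/897 in (≈ 6.800 in)
Ia = 0.2·(6100/897) = 1220/897 in ≈ 1.360 in
Excess rainfall: 1.970 − 1.360 = 0.610 in; P > Ia so Q > 0
Q: (54709/89700)² ÷ (664709/89700) = 2993074681/59624397300 in (≈ 0.050 in)

Q = 2993074681/59624397300 in ≈ 0.050 in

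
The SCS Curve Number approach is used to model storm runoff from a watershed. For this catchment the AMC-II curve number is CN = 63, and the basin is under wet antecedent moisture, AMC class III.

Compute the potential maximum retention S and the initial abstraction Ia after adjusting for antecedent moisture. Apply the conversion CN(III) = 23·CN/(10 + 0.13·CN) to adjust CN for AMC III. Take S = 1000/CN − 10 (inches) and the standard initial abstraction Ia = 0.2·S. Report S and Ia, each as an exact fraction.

CN(III) from CN(II)=63: (23·63)/(10 + 0.13·63) = 144900/1819 ≈ 79.659
Retention S: 1000/CN − 10 with CN=79.659 → S = 3700/1449 ≈ 2.553 in
Ia = 0.2S: 0.2·2.553 = 0.511 in (exactly 740/1449)

S = 3700/1449 in ≈ 2.553 in; Ia = 740/1449 in ≈ 0.511 in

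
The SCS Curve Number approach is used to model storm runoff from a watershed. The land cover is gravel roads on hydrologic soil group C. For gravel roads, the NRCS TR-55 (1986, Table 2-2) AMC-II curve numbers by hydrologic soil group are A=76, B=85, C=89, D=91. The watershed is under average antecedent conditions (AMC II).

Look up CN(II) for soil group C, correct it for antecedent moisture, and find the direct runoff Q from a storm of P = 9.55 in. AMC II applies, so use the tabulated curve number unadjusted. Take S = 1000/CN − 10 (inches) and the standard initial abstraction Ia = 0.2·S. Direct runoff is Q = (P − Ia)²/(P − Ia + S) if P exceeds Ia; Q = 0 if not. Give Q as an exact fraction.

NRCS table: gravel roads, soil group C → CN(II) = 89
CN(II) = 89; AMC II needs no correction.
Retention S: 1000/CN − 10 with CN=89.000 → S = 110/89 ≈ 1.236 in
Initial abstraction Ia = S/5 = (110/89)/5 = 22/89 ≈ 0.247 in
Since P=9.550 > Ia=0.247: effective rainfall P−Ia = 16559/1780 in
Q = (16559/1780)²/((16559/1780) + 110/89) = (274200481/3168400)/(18759/1780) = 274200481/33391020 in ≈ 8.212 in

Q = 274200481/33391020 in ≈ 8.212 in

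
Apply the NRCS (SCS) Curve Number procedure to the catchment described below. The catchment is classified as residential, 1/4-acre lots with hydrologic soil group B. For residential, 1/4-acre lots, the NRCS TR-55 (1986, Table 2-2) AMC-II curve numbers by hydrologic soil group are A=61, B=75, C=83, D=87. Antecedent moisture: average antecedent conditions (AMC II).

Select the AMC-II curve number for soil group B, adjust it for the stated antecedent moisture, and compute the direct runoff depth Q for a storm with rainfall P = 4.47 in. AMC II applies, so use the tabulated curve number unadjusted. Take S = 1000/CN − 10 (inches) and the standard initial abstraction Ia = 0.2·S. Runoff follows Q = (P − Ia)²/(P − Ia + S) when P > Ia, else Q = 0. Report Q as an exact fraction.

NRCS table: residential, 1/4-acre lots, soil group B → CN(II) = 75
AMC II — tabulated CN = 75 applies directly.
S = 1000/75 − 10 = 10/3 in ≈ 3.333 in
Ia = 0.2S: 0.2·3.333 = 0.667 in (exactly 2/3)
P − Ia = 4.470 − 0.667 = 1141/300 ≈ 3.803 in (> 0, runoff occurs)
Q: (1141/300)² ÷ (2141/300) = 1301881/642300 in (≈ 2.027 in)

Q = 1301881/642300 in ≈ 2.027 in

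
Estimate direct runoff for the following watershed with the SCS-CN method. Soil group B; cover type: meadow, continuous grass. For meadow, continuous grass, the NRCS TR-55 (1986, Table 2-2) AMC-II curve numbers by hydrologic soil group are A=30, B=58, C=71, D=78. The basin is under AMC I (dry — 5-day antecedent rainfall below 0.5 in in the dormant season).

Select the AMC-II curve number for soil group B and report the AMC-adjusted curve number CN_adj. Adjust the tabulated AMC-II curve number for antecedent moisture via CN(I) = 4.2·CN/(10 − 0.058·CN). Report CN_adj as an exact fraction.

NRCS table: meadow, continuous grass, soil group B → CN(II) = 58
Dry (AMC I): CN(I) = 4.2·58/(10 − 0.058·58) = (1218/5)/(1659/250) = 2900/79 ≈ 36.709

CN_adj = 2900/79 ≈ 36.709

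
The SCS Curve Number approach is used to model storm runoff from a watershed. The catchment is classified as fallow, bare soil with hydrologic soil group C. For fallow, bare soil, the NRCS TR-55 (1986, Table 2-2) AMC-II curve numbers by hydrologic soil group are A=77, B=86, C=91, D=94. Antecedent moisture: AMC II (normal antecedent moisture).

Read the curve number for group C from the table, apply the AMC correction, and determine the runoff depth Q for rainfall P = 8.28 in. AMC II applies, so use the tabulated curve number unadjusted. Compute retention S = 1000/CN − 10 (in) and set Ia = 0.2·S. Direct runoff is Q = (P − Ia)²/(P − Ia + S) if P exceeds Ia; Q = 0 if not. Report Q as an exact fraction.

Q = 37564641/5216575 in ≈ 7.201 in

NRCS table: fallow, bare soil, soil group C → CN(II) = 91
Average conditions: CN = 91 (no AMC adjustment).
Retention S: 1000/CN − 10 with CN=91.000 → S = 90/91 ≈ 0.989 in
Ia = 0.2S: 0.2·0.989 = 0.198 in (exactly 18/91)
P − Ia = 8.280 − 0.198 = 18387/2275 ≈ 8.082 in (> 0, runoff occurs)
Q: (18387/2275)² ÷ (20637/2275) = 37564641/5216575 in (≈ 7.201 in)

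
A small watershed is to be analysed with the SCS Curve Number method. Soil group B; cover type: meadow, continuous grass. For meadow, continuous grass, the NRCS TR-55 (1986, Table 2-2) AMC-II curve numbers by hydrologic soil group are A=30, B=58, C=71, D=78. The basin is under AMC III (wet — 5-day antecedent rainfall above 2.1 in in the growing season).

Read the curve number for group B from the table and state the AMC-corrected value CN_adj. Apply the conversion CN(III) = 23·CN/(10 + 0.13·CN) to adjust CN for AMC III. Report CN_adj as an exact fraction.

CN_adj = 66700/877 ≈ 76.055

NRCS table: meadow, continuous grass, soil group B → CN(II) = 58
Wet (AMC III): CN(III) = 23·58/(10 + 0.13·58) = 1334/(877/50) = 66700/877 ≈ 76.055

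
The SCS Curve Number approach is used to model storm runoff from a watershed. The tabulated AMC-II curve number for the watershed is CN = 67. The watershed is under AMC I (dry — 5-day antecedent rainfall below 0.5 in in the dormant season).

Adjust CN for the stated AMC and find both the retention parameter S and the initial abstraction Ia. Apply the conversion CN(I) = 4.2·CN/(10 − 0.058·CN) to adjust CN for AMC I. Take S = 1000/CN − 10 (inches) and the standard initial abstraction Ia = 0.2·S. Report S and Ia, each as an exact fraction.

S = 5500/469 in ≈ 11.727 in; Ia = 1100/469 in ≈ 2.345 in

Dry (AMC I): CN(I) = 4.2·67/(10 − 0.058·67) = (1407/5)/(3057/500) = 46900/1019 ≈ 46.026
Retention S: 1000/CN − 10 with CN=46.026 → S = 5500/469 ≈ 11.727 in
Ia = 0.2·(5500/469) = 1100/469 in ≈ 2.345 in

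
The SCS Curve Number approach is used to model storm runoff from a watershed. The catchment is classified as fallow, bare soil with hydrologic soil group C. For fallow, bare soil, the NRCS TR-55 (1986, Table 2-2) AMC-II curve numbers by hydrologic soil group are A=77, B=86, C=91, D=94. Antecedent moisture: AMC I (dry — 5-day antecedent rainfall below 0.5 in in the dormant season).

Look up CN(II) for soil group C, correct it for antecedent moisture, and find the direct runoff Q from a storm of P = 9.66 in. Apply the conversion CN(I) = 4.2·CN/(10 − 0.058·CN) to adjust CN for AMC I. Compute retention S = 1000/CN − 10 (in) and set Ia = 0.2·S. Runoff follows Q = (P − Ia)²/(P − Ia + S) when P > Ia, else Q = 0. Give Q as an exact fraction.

Q = 28552104747/3903440450 in ≈ 7.315 in

NRCS table: fallow, bare soil, soil group C → CN(II) = 91
CN(I) from CN(II)=91: (4.2·91)/(10 − 0.058·91) = 63700/787 ≈ 80.940
Retention S: 1000/CN − 10 with CN=80.940 → S = 1500/637 ≈ 2.355 in
Initial abstraction Ia = S/5 = (1500/637)/5 = 300/637 ≈ 0.471 in
Since P=9.660 > Ia=0.471: effective rainfall P−Ia = 292671/31850 in
Q = (292671/31850)²/((292671/31850) + 1500/637) = (85656314241/1014422500)/(367671/31850) = 28552104747/3903440450 in ≈ 7.315 in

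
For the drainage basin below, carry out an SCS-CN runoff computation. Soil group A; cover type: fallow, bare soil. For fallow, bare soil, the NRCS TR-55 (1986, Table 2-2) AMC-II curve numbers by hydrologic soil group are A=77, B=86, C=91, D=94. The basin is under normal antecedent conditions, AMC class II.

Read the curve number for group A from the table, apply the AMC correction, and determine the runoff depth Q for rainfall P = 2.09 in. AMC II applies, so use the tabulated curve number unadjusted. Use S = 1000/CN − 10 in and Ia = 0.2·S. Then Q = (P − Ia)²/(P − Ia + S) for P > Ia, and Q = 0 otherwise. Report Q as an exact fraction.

NRCS table: fallow, bare soil, soil group A → CN(II) = 77
Average conditions: CN = 77 (no AMC adjustment).
S = 1000/77 − 10 = 230/77 in ≈ 2.987 in
Ia = 0.2S: 0.2·2.987 = 0.597 in (exactly 46/77)
Since P=2.090 > Ia=0.597: effective rainfall P−Ia = 11493/7700 in
Q: (11493/7700)² ÷ (34493/7700) = 132089049/265596100 in (≈ 0.497 in)

Q = 132089049/265596100 in ≈ 0.497 in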